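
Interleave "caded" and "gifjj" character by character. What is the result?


Interleaving "caded" and "gifjj":
  Position 0: 'c' from first, 'g' from second => "cg"
  Position 1: 'a' from first, 'i' from second => "ai"
  Position 2: 'd' from first, 'f' from second => "df"
  Position 3: 'e' from first, 'j' from second => "ej"
  Position 4: 'd' from first, 'j' from second => "dj"
Result: cgaidfejdj

cgaidfejdj


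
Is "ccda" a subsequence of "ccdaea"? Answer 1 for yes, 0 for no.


Check if "ccda" is a subsequence of "ccdaea"
Greedy scan:
  Position 0 ('c'): matches sub[0] = 'c'
  Position 1 ('c'): matches sub[1] = 'c'
  Position 2 ('d'): matches sub[2] = 'd'
  Position 3 ('a'): matches sub[3] = 'a'
  Position 4 ('e'): no match needed
  Position 5 ('a'): no match needed
All 4 characters matched => is a subsequence

1


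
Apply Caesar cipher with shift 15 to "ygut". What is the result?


Caesar cipher: shift "ygut" by 15
  'y' (pos 24) + 15 = pos 13 = 'n'
  'g' (pos 6) + 15 = pos 21 = 'v'
  'u' (pos 20) + 15 = pos 9 = 'j'
  't' (pos 19) + 15 = pos 8 = 'i'
Result: nvji

nvji


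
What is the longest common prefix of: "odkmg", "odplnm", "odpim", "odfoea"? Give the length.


Words: odkmg, odplnm, odpim, odfoea
  Position 0: all 'o' => match
  Position 1: all 'd' => match
  Position 2: ('k', 'p', 'p', 'f') => mismatch, stop
LCP = "od" (length 2)

2


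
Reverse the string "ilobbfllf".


Input: ilobbfllf
Reading characters right to left:
  Position 8: 'f'
  Position 7: 'l'
  Position 6: 'l'
  Position 5: 'f'
  Position 4: 'b'
  Position 3: 'b'
  Position 2: 'o'
  Position 1: 'l'
  Position 0: 'i'
Reversed: fllfbboli

fllfbboli


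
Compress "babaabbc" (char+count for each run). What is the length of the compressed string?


Input: babaabbc
Runs:
  'b' x 1 => "b1"
  'a' x 1 => "a1"
  'b' x 1 => "b1"
  'a' x 2 => "a2"
  'b' x 2 => "b2"
  'c' x 1 => "c1"
Compressed: "b1a1b1a2b2c1"
Compressed length: 12

12


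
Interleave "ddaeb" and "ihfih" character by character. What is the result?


Interleaving "ddaeb" and "ihfih":
  Position 0: 'd' from first, 'i' from second => "di"
  Position 1: 'd' from first, 'h' from second => "dh"
  Position 2: 'a' from first, 'f' from second => "af"
  Position 3: 'e' from first, 'i' from second => "ei"
  Position 4: 'b' from first, 'h' from second => "bh"
Result: didhafeibh

didhafeibh


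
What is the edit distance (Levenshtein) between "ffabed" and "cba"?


Computing edit distance: "ffabed" -> "cba"
DP table:
           c    b    a
      0    1    2    3
  f   1    1    2    3
  f   2    2    2    3
  a   3    3    3    2
  b   4    4    3    3
  e   5    5    4    4
  d   6    6    5    5
Edit distance = dp[6][3] = 5

5


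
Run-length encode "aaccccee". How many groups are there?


Input: aaccccee
Scanning for consecutive runs:
  Group 1: 'a' x 2 (positions 0-1)
  Group 2: 'c' x 4 (positions 2-5)
  Group 3: 'e' x 2 (positions 6-7)
Total groups: 3

3


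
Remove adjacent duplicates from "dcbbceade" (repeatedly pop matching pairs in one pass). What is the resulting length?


Input: dcbbceade
Stack-based adjacent duplicate removal:
  Read 'd': push. Stack: d
  Read 'c': push. Stack: dc
  Read 'b': push. Stack: dcb
  Read 'b': matches stack top 'b' => pop. Stack: dc
  Read 'c': matches stack top 'c' => pop. Stack: d
  Read 'e': push. Stack: de
  Read 'a': push. Stack: dea
  Read 'd': push. Stack: dead
  Read 'e': push. Stack: deade
Final stack: "deade" (length 5)

5


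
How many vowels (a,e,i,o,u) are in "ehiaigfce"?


Input: ehiaigfce
Checking each character:
  'e' at position 0: vowel (running total: 1)
  'h' at position 1: consonant
  'i' at position 2: vowel (running total: 2)
  'a' at position 3: vowel (running total: 3)
  'i' at position 4: vowel (running total: 4)
  'g' at position 5: consonant
  'f' at position 6: consonant
  'c' at position 7: consonant
  'e' at position 8: vowel (running total: 5)
Total vowels: 5

5


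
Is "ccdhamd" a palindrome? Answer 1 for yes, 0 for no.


Input: ccdhamd
Reversed: dmahdcc
  Compare pos 0 ('c') with pos 6 ('d'): MISMATCH
  Compare pos 1 ('c') with pos 5 ('m'): MISMATCH
  Compare pos 2 ('d') with pos 4 ('a'): MISMATCH
Result: not a palindrome

0


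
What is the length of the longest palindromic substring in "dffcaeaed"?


Input: "dffcaeaed"
Checking substrings for palindromes:
  [4:7] "aea" (len 3) => palindrome
  [5:8] "eae" (len 3) => palindrome
  [1:3] "ff" (len 2) => palindrome
Longest palindromic substring: "aea" with length 3

3


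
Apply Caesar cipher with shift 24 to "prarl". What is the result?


Caesar cipher: shift "prarl" by 24
  'p' (pos 15) + 24 = pos 13 = 'n'
  'r' (pos 17) + 24 = pos 15 = 'p'
  'a' (pos 0) + 24 = pos 24 = 'y'
  'r' (pos 17) + 24 = pos 15 = 'p'
  'l' (pos 11) + 24 = pos 9 = 'j'
Result: npypj

npypj


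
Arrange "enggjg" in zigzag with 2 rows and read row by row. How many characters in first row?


Zigzag "enggjg" into 2 rows:
Placing characters:
  'e' => row 0
  'n' => row 1
  'g' => row 0
  'g' => row 1
  'j' => row 0
  'g' => row 1
Rows:
  Row 0: "egj"
  Row 1: "ngg"
First row length: 3

3


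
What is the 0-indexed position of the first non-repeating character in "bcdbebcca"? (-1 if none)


Input: bcdbebcca
Character frequencies:
  'a': 1
  'b': 3
  'c': 3
  'd': 1
  'e': 1
Scanning left to right for freq == 1:
  Position 0 ('b'): freq=3, skip
  Position 1 ('c'): freq=3, skip
  Position 2 ('d'): unique! => answer = 2

2


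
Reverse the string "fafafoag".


Input: fafafoag
Reading characters right to left:
  Position 7: 'g'
  Position 6: 'a'
  Position 5: 'o'
  Position 4: 'f'
  Position 3: 'a'
  Position 2: 'f'
  Position 1: 'a'
  Position 0: 'f'
Reversed: gaofafaf

gaofafaf


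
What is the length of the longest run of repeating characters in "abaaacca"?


Input: "abaaacca"
Scanning for longest run:
  Position 1 ('b'): new char, reset run to 1
  Position 2 ('a'): new char, reset run to 1
  Position 3 ('a'): continues run of 'a', length=2
  Position 4 ('a'): continues run of 'a', length=3
  Position 5 ('c'): new char, reset run to 1
  Position 6 ('c'): continues run of 'c', length=2
  Position 7 ('a'): new char, reset run to 1
Longest run: 'a' with length 3

3


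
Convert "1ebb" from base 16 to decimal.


Input: "1ebb" in base 16
Positional expansion:
  Digit '1' (value 1) x 16^3 = 4096
  Digit 'e' (value 14) x 16^2 = 3584
  Digit 'b' (value 11) x 16^1 = 176
  Digit 'b' (value 11) x 16^0 = 11
Sum = 7867

7867


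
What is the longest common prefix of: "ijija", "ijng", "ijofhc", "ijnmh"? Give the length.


Words: ijija, ijng, ijofhc, ijnmh
  Position 0: all 'i' => match
  Position 1: all 'j' => match
  Position 2: ('i', 'n', 'o', 'n') => mismatch, stop
LCP = "ij" (length 2)

2


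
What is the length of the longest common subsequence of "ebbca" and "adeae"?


LCS of "ebbca" and "adeae"
DP table:
           a    d    e    a    e
      0    0    0    0    0    0
  e   0    0    0    1    1    1
  b   0    0    0    1    1    1
  b   0    0    0    1    1    1
  c   0    0    0    1    1    1
  a   0    1    1    1    2    2
LCS length = dp[5][5] = 2

2


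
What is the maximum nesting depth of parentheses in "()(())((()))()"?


Input: "()(())((()))()"
Tracking depth:
  Position 0 '(': depth becomes 1
  Position 1 ')': depth becomes 0
  Position 2 '(': depth becomes 1
  Position 3 '(': depth becomes 2
  Position 4 ')': depth becomes 1
  Position 5 ')': depth becomes 0
  Position 6 '(': depth becomes 1
  Position 7 '(': depth becomes 2
  Position 8 '(': depth becomes 3
  Position 9 ')': depth becomes 2
  Position 10 ')': depth becomes 1
  Position 11 ')': depth becomes 0
  Position 12 '(': depth becomes 1
  Position 13 ')': depth becomes 0
Maximum depth reached: 3

3


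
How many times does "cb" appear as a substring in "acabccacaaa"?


Searching for "cb" in "acabccacaaa"
Scanning each position:
  Position 0: "ac" => no
  Position 1: "ca" => no
  Position 2: "ab" => no
  Position 3: "bc" => no
  Position 4: "cc" => no
  Position 5: "ca" => no
  Position 6: "ac" => no
  Position 7: "ca" => no
  Position 8: "aa" => no
  Position 9: "aa" => no
Total occurrences: 0

0


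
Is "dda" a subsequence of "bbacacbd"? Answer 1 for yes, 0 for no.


Check if "dda" is a subsequence of "bbacacbd"
Greedy scan:
  Position 0 ('b'): no match needed
  Position 1 ('b'): no match needed
  Position 2 ('a'): no match needed
  Position 3 ('c'): no match needed
  Position 4 ('a'): no match needed
  Position 5 ('c'): no match needed
  Position 6 ('b'): no match needed
  Position 7 ('d'): matches sub[0] = 'd'
Only matched 1/3 characters => not a subsequence

0


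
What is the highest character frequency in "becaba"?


Input: becaba
Character counts:
  'a': 2
  'b': 2
  'c': 1
  'e': 1
Maximum frequency: 2

2


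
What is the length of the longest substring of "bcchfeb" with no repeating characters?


Input: "bcchfeb"
Sliding window (track last position of each char):
  Position 0 ('b'): window [0,0] length 1 -- new best
  Position 1 ('c'): window [0,1] length 2 -- new best
  Position 2 ('c'): repeat (last at 1), move window start to 2
  Position 2 ('c'): window [2,2] length 1
  Position 3 ('h'): window [2,3] length 2
  Position 4 ('f'): window [2,4] length 3 -- new best
  Position 5 ('e'): window [2,5] length 4 -- new best
  Position 6 ('b'): window [2,6] length 5 -- new best
Longest substring with no repeats: "chfeb" with length 5

5


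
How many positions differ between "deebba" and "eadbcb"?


Comparing "deebba" and "eadbcb" position by position:
  Position 0: 'd' vs 'e' => DIFFER
  Position 1: 'e' vs 'a' => DIFFER
  Position 2: 'e' vs 'd' => DIFFER
  Position 3: 'b' vs 'b' => same
  Position 4: 'b' vs 'c' => DIFFER
  Position 5: 'a' vs 'b' => DIFFER
Positions that differ: 5

5


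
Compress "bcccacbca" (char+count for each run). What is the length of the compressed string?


Input: bcccacbca
Runs:
  'b' x 1 => "b1"
  'c' x 3 => "c3"
  'a' x 1 => "a1"
  'c' x 1 => "c1"
  'b' x 1 => "b1"
  'c' x 1 => "c1"
  'a' x 1 => "a1"
Compressed: "b1c3a1c1b1c1a1"
Compressed length: 14

14


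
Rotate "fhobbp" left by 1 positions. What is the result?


Input: "fhobbp", rotate left by 1
First 1 characters: "f"
Remaining characters: "hobbp"
Concatenate remaining + first: "hobbp" + "f" = "hobbpf"

hobbpf


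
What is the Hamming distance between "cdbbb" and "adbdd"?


Comparing "cdbbb" and "adbdd" position by position:
  Position 0: 'c' vs 'a' => differ
  Position 1: 'd' vs 'd' => same
  Position 2: 'b' vs 'b' => same
  Position 3: 'b' vs 'd' => differ
  Position 4: 'b' vs 'd' => differ
Total differences (Hamming distance): 3

3


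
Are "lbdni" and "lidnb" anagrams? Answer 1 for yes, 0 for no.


Strings: "lbdni", "lidnb"
Sorted first:  bdiln
Sorted second: bdiln
Sorted forms match => anagrams

1


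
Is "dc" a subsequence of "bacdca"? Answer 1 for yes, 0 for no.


Check if "dc" is a subsequence of "bacdca"
Greedy scan:
  Position 0 ('b'): no match needed
  Position 1 ('a'): no match needed
  Position 2 ('c'): no match needed
  Position 3 ('d'): matches sub[0] = 'd'
  Position 4 ('c'): matches sub[1] = 'c'
  Position 5 ('a'): no match needed
All 2 characters matched => is a subsequence

1


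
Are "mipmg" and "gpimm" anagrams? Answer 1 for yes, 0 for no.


Strings: "mipmg", "gpimm"
Sorted first:  gimmp
Sorted second: gimmp
Sorted forms match => anagrams

1


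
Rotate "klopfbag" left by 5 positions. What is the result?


Input: "klopfbag", rotate left by 5
First 5 characters: "klopf"
Remaining characters: "bag"
Concatenate remaining + first: "bag" + "klopf" = "bagklopf"

bagklopf


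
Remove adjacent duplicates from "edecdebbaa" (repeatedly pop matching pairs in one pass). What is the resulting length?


Input: edecdebbaa
Stack-based adjacent duplicate removal:
  Read 'e': push. Stack: e
  Read 'd': push. Stack: ed
  Read 'e': push. Stack: ede
  Read 'c': push. Stack: edec
  Read 'd': push. Stack: edecd
  Read 'e': push. Stack: edecde
  Read 'b': push. Stack: edecdeb
  Read 'b': matches stack top 'b' => pop. Stack: edecde
  Read 'a': push. Stack: edecdea
  Read 'a': matches stack top 'a' => pop. Stack: edecde
Final stack: "edecde" (length 6)

6


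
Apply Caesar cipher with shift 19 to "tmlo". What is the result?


Caesar cipher: shift "tmlo" by 19
  't' (pos 19) + 19 = pos 12 = 'm'
  'm' (pos 12) + 19 = pos 5 = 'f'
  'l' (pos 11) + 19 = pos 4 = 'e'
  'o' (pos 14) + 19 = pos 7 = 'h'
Result: mfeh

mfeh


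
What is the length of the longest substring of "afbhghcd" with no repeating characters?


Input: "afbhghcd"
Sliding window (track last position of each char):
  Position 0 ('a'): window [0,0] length 1 -- new best
  Position 1 ('f'): window [0,1] length 2 -- new best
  Position 2 ('b'): window [0,2] length 3 -- new best
  Position 3 ('h'): window [0,3] length 4 -- new best
  Position 4 ('g'): window [0,4] length 5 -- new best
  Position 5 ('h'): repeat (last at 3), move window start to 4
  Position 5 ('h'): window [4,5] length 2
  Position 6 ('c'): window [4,6] length 3
  Position 7 ('d'): window [4,7] length 4
Longest substring with no repeats: "afbhg" with length 5

5


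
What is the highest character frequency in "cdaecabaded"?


Input: cdaecabaded
Character counts:
  'a': 3
  'b': 1
  'c': 2
  'd': 3
  'e': 2
Maximum frequency: 3

3


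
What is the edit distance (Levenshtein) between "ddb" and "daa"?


Computing edit distance: "ddb" -> "daa"
DP table:
           d    a    a
      0    1    2    3
  d   1    0    1    2
  d   2    1    1    2
  b   3    2    2    2
Edit distance = dp[3][3] = 2

2


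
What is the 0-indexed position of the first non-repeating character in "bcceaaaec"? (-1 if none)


Input: bcceaaaec
Character frequencies:
  'a': 3
  'b': 1
  'c': 3
  'e': 2
Scanning left to right for freq == 1:
  Position 0 ('b'): unique! => answer = 0

0


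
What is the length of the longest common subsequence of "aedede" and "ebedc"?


LCS of "aedede" and "ebedc"
DP table:
           e    b    e    d    c
      0    0    0    0    0    0
  a   0    0    0    0    0    0
  e   0    1    1    1    1    1
  d   0    1    1    1    2    2
  e   0    1    1    2    2    2
  d   0    1    1    2    3    3
  e   0    1    1    2    3    3
LCS length = dp[6][5] = 3

3


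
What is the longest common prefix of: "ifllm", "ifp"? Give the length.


Words: ifllm, ifp
  Position 0: all 'i' => match
  Position 1: all 'f' => match
  Position 2: ('l', 'p') => mismatch, stop
LCP = "if" (length 2)

2


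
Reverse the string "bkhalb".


Input: bkhalb
Reading characters right to left:
  Position 5: 'b'
  Position 4: 'l'
  Position 3: 'a'
  Position 2: 'h'
  Position 1: 'k'
  Position 0: 'b'
Reversed: blahkb

blahkb


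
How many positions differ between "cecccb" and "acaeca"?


Comparing "cecccb" and "acaeca" position by position:
  Position 0: 'c' vs 'a' => DIFFER
  Position 1: 'e' vs 'c' => DIFFER
  Position 2: 'c' vs 'a' => DIFFER
  Position 3: 'c' vs 'e' => DIFFER
  Position 4: 'c' vs 'c' => same
  Position 5: 'b' vs 'a' => DIFFER
Positions that differ: 5

5


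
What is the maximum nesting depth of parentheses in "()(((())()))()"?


Input: "()(((())()))()"
Tracking depth:
  Position 0 '(': depth becomes 1
  Position 1 ')': depth becomes 0
  Position 2 '(': depth becomes 1
  Position 3 '(': depth becomes 2
  Position 4 '(': depth becomes 3
  Position 5 '(': depth becomes 4
  Position 6 ')': depth becomes 3
  Position 7 ')': depth becomes 2
  Position 8 '(': depth becomes 3
  Position 9 ')': depth becomes 2
  Position 10 ')': depth becomes 1
  Position 11 ')': depth becomes 0
  Position 12 '(': depth becomes 1
  Position 13 ')': depth becomes 0
Maximum depth reached: 4

4


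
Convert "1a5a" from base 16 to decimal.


Input: "1a5a" in base 16
Positional expansion:
  Digit '1' (value 1) x 16^3 = 4096
  Digit 'a' (value 10) x 16^2 = 2560
  Digit '5' (value 5) x 16^1 = 80
  Digit 'a' (value 10) x 16^0 = 10
Sum = 6746

6746


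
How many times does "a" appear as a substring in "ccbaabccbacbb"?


Searching for "a" in "ccbaabccbacbb"
Scanning each position:
  Position 0: "c" => no
  Position 1: "c" => no
  Position 2: "b" => no
  Position 3: "a" => MATCH
  Position 4: "a" => MATCH
  Position 5: "b" => no
  Position 6: "c" => no
  Position 7: "c" => no
  Position 8: "b" => no
  Position 9: "a" => MATCH
  Position 10: "c" => no
  Position 11: "b" => no
  Position 12: "b" => no
Total occurrences: 3

3


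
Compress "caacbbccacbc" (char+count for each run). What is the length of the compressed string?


Input: caacbbccacbc
Runs:
  'c' x 1 => "c1"
  'a' x 2 => "a2"
  'c' x 1 => "c1"
  'b' x 2 => "b2"
  'c' x 2 => "c2"
  'a' x 1 => "a1"
  'c' x 1 => "c1"
  'b' x 1 => "b1"
  'c' x 1 => "c1"
Compressed: "c1a2c1b2c2a1c1b1c1"
Compressed length: 18

18


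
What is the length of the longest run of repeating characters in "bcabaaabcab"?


Input: "bcabaaabcab"
Scanning for longest run:
  Position 1 ('c'): new char, reset run to 1
  Position 2 ('a'): new char, reset run to 1
  Position 3 ('b'): new char, reset run to 1
  Position 4 ('a'): new char, reset run to 1
  Position 5 ('a'): continues run of 'a', length=2
  Position 6 ('a'): continues run of 'a', length=3
  Position 7 ('b'): new char, reset run to 1
  Position 8 ('c'): new char, reset run to 1
  Position 9 ('a'): new char, reset run to 1
  Position 10 ('b'): new char, reset run to 1
Longest run: 'a' with length 3

3


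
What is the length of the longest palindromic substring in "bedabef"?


Input: "bedabef"
Checking substrings for palindromes:
  No multi-char palindromic substrings found
Longest palindromic substring: "b" with length 1

1


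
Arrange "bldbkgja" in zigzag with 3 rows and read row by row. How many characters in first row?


Zigzag "bldbkgja" into 3 rows:
Placing characters:
  'b' => row 0
  'l' => row 1
  'd' => row 2
  'b' => row 1
  'k' => row 0
  'g' => row 1
  'j' => row 2
  'a' => row 1
Rows:
  Row 0: "bk"
  Row 1: "lbga"
  Row 2: "dj"
First row length: 2

2


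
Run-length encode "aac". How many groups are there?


Input: aac
Scanning for consecutive runs:
  Group 1: 'a' x 2 (positions 0-1)
  Group 2: 'c' x 1 (positions 2-2)
Total groups: 2

2


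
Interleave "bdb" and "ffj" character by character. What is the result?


Interleaving "bdb" and "ffj":
  Position 0: 'b' from first, 'f' from second => "bf"
  Position 1: 'd' from first, 'f' from second => "df"
  Position 2: 'b' from first, 'j' from second => "bj"
Result: bfdfbj

bfdfbj


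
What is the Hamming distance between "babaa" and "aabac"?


Comparing "babaa" and "aabac" position by position:
  Position 0: 'b' vs 'a' => differ
  Position 1: 'a' vs 'a' => same
  Position 2: 'b' vs 'b' => same
  Position 3: 'a' vs 'a' => same
  Position 4: 'a' vs 'c' => differ
Total differences (Hamming distance): 2

2


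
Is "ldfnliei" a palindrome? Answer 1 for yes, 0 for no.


Input: ldfnliei
Reversed: ieilnfdl
  Compare pos 0 ('l') with pos 7 ('i'): MISMATCH
  Compare pos 1 ('d') with pos 6 ('e'): MISMATCH
  Compare pos 2 ('f') with pos 5 ('i'): MISMATCH
  Compare pos 3 ('n') with pos 4 ('l'): MISMATCH
Result: not a palindrome

0


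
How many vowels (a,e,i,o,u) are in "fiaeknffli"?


Input: fiaeknffli
Checking each character:
  'f' at position 0: consonant
  'i' at position 1: vowel (running total: 1)
  'a' at position 2: vowel (running total: 2)
  'e' at position 3: vowel (running total: 3)
  'k' at position 4: consonant
  'n' at position 5: consonant
  'f' at position 6: consonant
  'f' at position 7: consonant
  'l' at position 8: consonant
  'i' at position 9: vowel (running total: 4)
Total vowels: 4

4


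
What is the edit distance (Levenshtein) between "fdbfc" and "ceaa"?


Computing edit distance: "fdbfc" -> "ceaa"
DP table:
           c    e    a    a
      0    1    2    3    4
  f   1    1    2    3    4
  d   2    2    2    3    4
  b   3    3    3    3    4
  f   4    4    4    4    4
  c   5    4    5    5    5
Edit distance = dp[5][4] = 5

5


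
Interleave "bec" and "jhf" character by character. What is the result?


Interleaving "bec" and "jhf":
  Position 0: 'b' from first, 'j' from second => "bj"
  Position 1: 'e' from first, 'h' from second => "eh"
  Position 2: 'c' from first, 'f' from second => "cf"
Result: bjehcf

bjehcf


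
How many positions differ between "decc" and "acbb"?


Comparing "decc" and "acbb" position by position:
  Position 0: 'd' vs 'a' => DIFFER
  Position 1: 'e' vs 'c' => DIFFER
  Position 2: 'c' vs 'b' => DIFFER
  Position 3: 'c' vs 'b' => DIFFER
Positions that differ: 4

4


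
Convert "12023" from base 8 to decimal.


Input: "12023" in base 8
Positional expansion:
  Digit '1' (value 1) x 8^4 = 4096
  Digit '2' (value 2) x 8^3 = 1024
  Digit '0' (value 0) x 8^2 = 0
  Digit '2' (value 2) x 8^1 = 16
  Digit '3' (value 3) x 8^0 = 3
Sum = 5139

5139


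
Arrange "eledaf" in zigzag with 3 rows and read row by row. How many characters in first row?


Zigzag "eledaf" into 3 rows:
Placing characters:
  'e' => row 0
  'l' => row 1
  'e' => row 2
  'd' => row 1
  'a' => row 0
  'f' => row 1
Rows:
  Row 0: "ea"
  Row 1: "ldf"
  Row 2: "e"
First row length: 2

2


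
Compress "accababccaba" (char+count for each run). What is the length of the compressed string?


Input: accababccaba
Runs:
  'a' x 1 => "a1"
  'c' x 2 => "c2"
  'a' x 1 => "a1"
  'b' x 1 => "b1"
  'a' x 1 => "a1"
  'b' x 1 => "b1"
  'c' x 2 => "c2"
  'a' x 1 => "a1"
  'b' x 1 => "b1"
  'a' x 1 => "a1"
Compressed: "a1c2a1b1a1b1c2a1b1a1"
Compressed length: 20

20


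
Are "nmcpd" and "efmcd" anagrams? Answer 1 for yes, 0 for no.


Strings: "nmcpd", "efmcd"
Sorted first:  cdmnp
Sorted second: cdefm
Differ at position 2: 'm' vs 'e' => not anagrams

0


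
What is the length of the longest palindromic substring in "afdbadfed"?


Input: "afdbadfed"
Checking substrings for palindromes:
  No multi-char palindromic substrings found
Longest palindromic substring: "a" with length 1

1


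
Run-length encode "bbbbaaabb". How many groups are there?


Input: bbbbaaabb
Scanning for consecutive runs:
  Group 1: 'b' x 4 (positions 0-3)
  Group 2: 'a' x 3 (positions 4-6)
  Group 3: 'b' x 2 (positions 7-8)
Total groups: 3

3


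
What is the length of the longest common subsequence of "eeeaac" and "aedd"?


LCS of "eeeaac" and "aedd"
DP table:
           a    e    d    d
      0    0    0    0    0
  e   0    0    1    1    1
  e   0    0    1    1    1
  e   0    0    1    1    1
  a   0    1    1    1    1
  a   0    1    1    1    1
  c   0    1    1    1    1
LCS length = dp[6][4] = 1

1


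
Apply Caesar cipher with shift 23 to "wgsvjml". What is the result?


Caesar cipher: shift "wgsvjml" by 23
  'w' (pos 22) + 23 = pos 19 = 't'
  'g' (pos 6) + 23 = pos 3 = 'd'
  's' (pos 18) + 23 = pos 15 = 'p'
  'v' (pos 21) + 23 = pos 18 = 's'
  'j' (pos 9) + 23 = pos 6 = 'g'
  'm' (pos 12) + 23 = pos 9 = 'j'
  'l' (pos 11) + 23 = pos 8 = 'i'
Result: tdpsgji

tdpsgji


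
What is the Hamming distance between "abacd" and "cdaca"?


Comparing "abacd" and "cdaca" position by position:
  Position 0: 'a' vs 'c' => differ
  Position 1: 'b' vs 'd' => differ
  Position 2: 'a' vs 'a' => same
  Position 3: 'c' vs 'c' => same
  Position 4: 'd' vs 'a' => differ
Total differences (Hamming distance): 3

3


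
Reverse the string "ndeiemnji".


Input: ndeiemnji
Reading characters right to left:
  Position 8: 'i'
  Position 7: 'j'
  Position 6: 'n'
  Position 5: 'm'
  Position 4: 'e'
  Position 3: 'i'
  Position 2: 'e'
  Position 1: 'd'
  Position 0: 'n'
Reversed: ijnmeiedn

ijnmeiedn


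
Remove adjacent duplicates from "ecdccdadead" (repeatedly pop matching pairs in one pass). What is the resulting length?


Input: ecdccdadead
Stack-based adjacent duplicate removal:
  Read 'e': push. Stack: e
  Read 'c': push. Stack: ec
  Read 'd': push. Stack: ecd
  Read 'c': push. Stack: ecdc
  Read 'c': matches stack top 'c' => pop. Stack: ecd
  Read 'd': matches stack top 'd' => pop. Stack: ec
  Read 'a': push. Stack: eca
  Read 'd': push. Stack: ecad
  Read 'e': push. Stack: ecade
  Read 'a': push. Stack: ecadea
  Read 'd': push. Stack: ecadead
Final stack: "ecadead" (length 7)

7


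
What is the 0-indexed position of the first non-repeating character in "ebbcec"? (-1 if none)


Input: ebbcec
Character frequencies:
  'b': 2
  'c': 2
  'e': 2
Scanning left to right for freq == 1:
  Position 0 ('e'): freq=2, skip
  Position 1 ('b'): freq=2, skip
  Position 2 ('b'): freq=2, skip
  Position 3 ('c'): freq=2, skip
  Position 4 ('e'): freq=2, skip
  Position 5 ('c'): freq=2, skip
  No unique character found => answer = -1

-1


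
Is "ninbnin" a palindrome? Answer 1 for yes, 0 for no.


Input: ninbnin
Reversed: ninbnin
  Compare pos 0 ('n') with pos 6 ('n'): match
  Compare pos 1 ('i') with pos 5 ('i'): match
  Compare pos 2 ('n') with pos 4 ('n'): match
Result: palindrome

1


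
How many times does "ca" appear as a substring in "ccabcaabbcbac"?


Searching for "ca" in "ccabcaabbcbac"
Scanning each position:
  Position 0: "cc" => no
  Position 1: "ca" => MATCH
  Position 2: "ab" => no
  Position 3: "bc" => no
  Position 4: "ca" => MATCH
  Position 5: "aa" => no
  Position 6: "ab" => no
  Position 7: "bb" => no
  Position 8: "bc" => no
  Position 9: "cb" => no
  Position 10: "ba" => no
  Position 11: "ac" => no
Total occurrences: 2

2


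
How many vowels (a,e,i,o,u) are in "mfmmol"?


Input: mfmmol
Checking each character:
  'm' at position 0: consonant
  'f' at position 1: consonant
  'm' at position 2: consonant
  'm' at position 3: consonant
  'o' at position 4: vowel (running total: 1)
  'l' at position 5: consonant
Total vowels: 1

1


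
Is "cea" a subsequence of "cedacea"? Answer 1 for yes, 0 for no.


Check if "cea" is a subsequence of "cedacea"
Greedy scan:
  Position 0 ('c'): matches sub[0] = 'c'
  Position 1 ('e'): matches sub[1] = 'e'
  Position 2 ('d'): no match needed
  Position 3 ('a'): matches sub[2] = 'a'
  Position 4 ('c'): no match needed
  Position 5 ('e'): no match needed
  Position 6 ('a'): no match needed
All 3 characters matched => is a subsequence

1


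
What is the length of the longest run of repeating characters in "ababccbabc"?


Input: "ababccbabc"
Scanning for longest run:
  Position 1 ('b'): new char, reset run to 1
  Position 2 ('a'): new char, reset run to 1
  Position 3 ('b'): new char, reset run to 1
  Position 4 ('c'): new char, reset run to 1
  Position 5 ('c'): continues run of 'c', length=2
  Position 6 ('b'): new char, reset run to 1
  Position 7 ('a'): new char, reset run to 1
  Position 8 ('b'): new char, reset run to 1
  Position 9 ('c'): new char, reset run to 1
Longest run: 'c' with length 2

2


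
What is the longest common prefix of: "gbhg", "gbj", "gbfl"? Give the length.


Words: gbhg, gbj, gbfl
  Position 0: all 'g' => match
  Position 1: all 'b' => match
  Position 2: ('h', 'j', 'f') => mismatch, stop
LCP = "gb" (length 2)

2


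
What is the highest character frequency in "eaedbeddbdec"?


Input: eaedbeddbdec
Character counts:
  'a': 1
  'b': 2
  'c': 1
  'd': 4
  'e': 4
Maximum frequency: 4

4


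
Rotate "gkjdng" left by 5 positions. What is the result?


Input: "gkjdng", rotate left by 5
First 5 characters: "gkjdn"
Remaining characters: "g"
Concatenate remaining + first: "g" + "gkjdn" = "ggkjdn"

ggkjdn


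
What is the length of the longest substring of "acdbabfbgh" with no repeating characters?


Input: "acdbabfbgh"
Sliding window (track last position of each char):
  Position 0 ('a'): window [0,0] length 1 -- new best
  Position 1 ('c'): window [0,1] length 2 -- new best
  Position 2 ('d'): window [0,2] length 3 -- new best
  Position 3 ('b'): window [0,3] length 4 -- new best
  Position 4 ('a'): repeat (last at 0), move window start to 1
  Position 4 ('a'): window [1,4] length 4
  Position 5 ('b'): repeat (last at 3), move window start to 4
  Position 5 ('b'): window [4,5] length 2
  Position 6 ('f'): window [4,6] length 3
  Position 7 ('b'): repeat (last at 5), move window start to 6
  Position 7 ('b'): window [6,7] length 2
  Position 8 ('g'): window [6,8] length 3
  Position 9 ('h'): window [6,9] length 4
Longest substring with no repeats: "acdb" with length 4

4


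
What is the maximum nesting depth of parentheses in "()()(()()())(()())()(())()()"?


Input: "()()(()()())(()())()(())()()"
Tracking depth:
  Position 0 '(': depth becomes 1
  Position 1 ')': depth becomes 0
  Position 2 '(': depth becomes 1
  Position 3 ')': depth becomes 0
  Position 4 '(': depth becomes 1
  Position 5 '(': depth becomes 2
  Position 6 ')': depth becomes 1
  Position 7 '(': depth becomes 2
  Position 8 ')': depth becomes 1
  Position 9 '(': depth becomes 2
  Position 10 ')': depth becomes 1
  Position 11 ')': depth becomes 0
  Position 12 '(': depth becomes 1
  Position 13 '(': depth becomes 2
  Position 14 ')': depth becomes 1
  Position 15 '(': depth becomes 2
  Position 16 ')': depth becomes 1
  Position 17 ')': depth becomes 0
  Position 18 '(': depth becomes 1
  Position 19 ')': depth becomes 0
  Position 20 '(': depth becomes 1
  Position 21 '(': depth becomes 2
  Position 22 ')': depth becomes 1
  Position 23 ')': depth becomes 0
  Position 24 '(': depth becomes 1
  Position 25 ')': depth becomes 0
  Position 26 '(': depth becomes 1
  Position 27 ')': depth becomes 0
Maximum depth reached: 2

2


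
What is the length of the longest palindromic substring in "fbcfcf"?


Input: "fbcfcf"
Checking substrings for palindromes:
  [2:5] "cfc" (len 3) => palindrome
  [3:6] "fcf" (len 3) => palindrome
Longest palindromic substring: "cfc" with length 3

3


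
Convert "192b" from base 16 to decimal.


Input: "192b" in base 16
Positional expansion:
  Digit '1' (value 1) x 16^3 = 4096
  Digit '9' (value 9) x 16^2 = 2304
  Digit '2' (value 2) x 16^1 = 32
  Digit 'b' (value 11) x 16^0 = 11
Sum = 6443

6443


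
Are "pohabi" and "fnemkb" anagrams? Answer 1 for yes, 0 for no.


Strings: "pohabi", "fnemkb"
Sorted first:  abhiop
Sorted second: befkmn
Differ at position 0: 'a' vs 'b' => not anagrams

0


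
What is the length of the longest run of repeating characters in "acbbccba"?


Input: "acbbccba"
Scanning for longest run:
  Position 1 ('c'): new char, reset run to 1
  Position 2 ('b'): new char, reset run to 1
  Position 3 ('b'): continues run of 'b', length=2
  Position 4 ('c'): new char, reset run to 1
  Position 5 ('c'): continues run of 'c', length=2
  Position 6 ('b'): new char, reset run to 1
  Position 7 ('a'): new char, reset run to 1
Longest run: 'b' with length 2

2


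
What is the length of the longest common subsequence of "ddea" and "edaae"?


LCS of "ddea" and "edaae"
DP table:
           e    d    a    a    e
      0    0    0    0    0    0
  d   0    0    1    1    1    1
  d   0    0    1    1    1    1
  e   0    1    1    1    1    2
  a   0    1    1    2    2    2
LCS length = dp[4][5] = 2

2


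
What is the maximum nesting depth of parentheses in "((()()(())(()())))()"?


Input: "((()()(())(()())))()"
Tracking depth:
  Position 0 '(': depth becomes 1
  Position 1 '(': depth becomes 2
  Position 2 '(': depth becomes 3
  Position 3 ')': depth becomes 2
  Position 4 '(': depth becomes 3
  Position 5 ')': depth becomes 2
  Position 6 '(': depth becomes 3
  Position 7 '(': depth becomes 4
  Position 8 ')': depth becomes 3
  Position 9 ')': depth becomes 2
  Position 10 '(': depth becomes 3
  Position 11 '(': depth becomes 4
  Position 12 ')': depth becomes 3
  Position 13 '(': depth becomes 4
  Position 14 ')': depth becomes 3
  Position 15 ')': depth becomes 2
  Position 16 ')': depth becomes 1
  Position 17 ')': depth becomes 0
  Position 18 '(': depth becomes 1
  Position 19 ')': depth becomes 0
Maximum depth reached: 4

4


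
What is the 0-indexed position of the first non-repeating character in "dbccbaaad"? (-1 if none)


Input: dbccbaaad
Character frequencies:
  'a': 3
  'b': 2
  'c': 2
  'd': 2
Scanning left to right for freq == 1:
  Position 0 ('d'): freq=2, skip
  Position 1 ('b'): freq=2, skip
  Position 2 ('c'): freq=2, skip
  Position 3 ('c'): freq=2, skip
  Position 4 ('b'): freq=2, skip
  Position 5 ('a'): freq=3, skip
  Position 6 ('a'): freq=3, skip
  Position 7 ('a'): freq=3, skip
  Position 8 ('d'): freq=2, skip
  No unique character found => answer = -1

-1


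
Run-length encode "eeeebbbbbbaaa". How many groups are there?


Input: eeeebbbbbbaaa
Scanning for consecutive runs:
  Group 1: 'e' x 4 (positions 0-3)
  Group 2: 'b' x 6 (positions 4-9)
  Group 3: 'a' x 3 (positions 10-12)
Total groups: 3

3


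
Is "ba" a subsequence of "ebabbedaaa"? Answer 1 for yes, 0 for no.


Check if "ba" is a subsequence of "ebabbedaaa"
Greedy scan:
  Position 0 ('e'): no match needed
  Position 1 ('b'): matches sub[0] = 'b'
  Position 2 ('a'): matches sub[1] = 'a'
  Position 3 ('b'): no match needed
  Position 4 ('b'): no match needed
  Position 5 ('e'): no match needed
  Position 6 ('d'): no match needed
  Position 7 ('a'): no match needed
  Position 8 ('a'): no match needed
  Position 9 ('a'): no match needed
All 2 characters matched => is a subsequence

1


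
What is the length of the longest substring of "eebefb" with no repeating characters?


Input: "eebefb"
Sliding window (track last position of each char):
  Position 0 ('e'): window [0,0] length 1 -- new best
  Position 1 ('e'): repeat (last at 0), move window start to 1
  Position 1 ('e'): window [1,1] length 1
  Position 2 ('b'): window [1,2] length 2 -- new best
  Position 3 ('e'): repeat (last at 1), move window start to 2
  Position 3 ('e'): window [2,3] length 2
  Position 4 ('f'): window [2,4] length 3 -- new best
  Position 5 ('b'): repeat (last at 2), move window start to 3
  Position 5 ('b'): window [3,5] length 3
Longest substring with no repeats: "bef" with length 3

3


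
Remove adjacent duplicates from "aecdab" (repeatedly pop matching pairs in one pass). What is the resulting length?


Input: aecdab
Stack-based adjacent duplicate removal:
  Read 'a': push. Stack: a
  Read 'e': push. Stack: ae
  Read 'c': push. Stack: aec
  Read 'd': push. Stack: aecd
  Read 'a': push. Stack: aecda
  Read 'b': push. Stack: aecdab
Final stack: "aecdab" (length 6)

6


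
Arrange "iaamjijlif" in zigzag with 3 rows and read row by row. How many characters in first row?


Zigzag "iaamjijlif" into 3 rows:
Placing characters:
  'i' => row 0
  'a' => row 1
  'a' => row 2
  'm' => row 1
  'j' => row 0
  'i' => row 1
  'j' => row 2
  'l' => row 1
  'i' => row 0
  'f' => row 1
Rows:
  Row 0: "iji"
  Row 1: "amilf"
  Row 2: "aj"
First row length: 3

3


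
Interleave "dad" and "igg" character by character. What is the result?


Interleaving "dad" and "igg":
  Position 0: 'd' from first, 'i' from second => "di"
  Position 1: 'a' from first, 'g' from second => "ag"
  Position 2: 'd' from first, 'g' from second => "dg"
Result: diagdg

diagdg


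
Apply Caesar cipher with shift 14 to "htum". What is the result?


Caesar cipher: shift "htum" by 14
  'h' (pos 7) + 14 = pos 21 = 'v'
  't' (pos 19) + 14 = pos 7 = 'h'
  'u' (pos 20) + 14 = pos 8 = 'i'
  'm' (pos 12) + 14 = pos 0 = 'a'
Result: vhia

vhia


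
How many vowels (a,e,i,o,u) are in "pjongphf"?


Input: pjongphf
Checking each character:
  'p' at position 0: consonant
  'j' at position 1: consonant
  'o' at position 2: vowel (running total: 1)
  'n' at position 3: consonant
  'g' at position 4: consonant
  'p' at position 5: consonant
  'h' at position 6: consonant
  'f' at position 7: consonant
Total vowels: 1

1


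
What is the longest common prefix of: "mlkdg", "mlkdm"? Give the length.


Words: mlkdg, mlkdm
  Position 0: all 'm' => match
  Position 1: all 'l' => match
  Position 2: all 'k' => match
  Position 3: all 'd' => match
  Position 4: ('g', 'm') => mismatch, stop
LCP = "mlkd" (length 4)

4


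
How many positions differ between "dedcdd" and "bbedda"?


Comparing "dedcdd" and "bbedda" position by position:
  Position 0: 'd' vs 'b' => DIFFER
  Position 1: 'e' vs 'b' => DIFFER
  Position 2: 'd' vs 'e' => DIFFER
  Position 3: 'c' vs 'd' => DIFFER
  Position 4: 'd' vs 'd' => same
  Position 5: 'd' vs 'a' => DIFFER
Positions that differ: 5

5


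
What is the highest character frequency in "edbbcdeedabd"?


Input: edbbcdeedabd
Character counts:
  'a': 1
  'b': 3
  'c': 1
  'd': 4
  'e': 3
Maximum frequency: 4

4


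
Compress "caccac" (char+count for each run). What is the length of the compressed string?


Input: caccac
Runs:
  'c' x 1 => "c1"
  'a' x 1 => "a1"
  'c' x 2 => "c2"
  'a' x 1 => "a1"
  'c' x 1 => "c1"
Compressed: "c1a1c2a1c1"
Compressed length: 10

10


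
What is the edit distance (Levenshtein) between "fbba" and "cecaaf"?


Computing edit distance: "fbba" -> "cecaaf"
DP table:
           c    e    c    a    a    f
      0    1    2    3    4    5    6
  f   1    1    2    3    4    5    5
  b   2    2    2    3    4    5    6
  b   3    3    3    3    4    5    6
  a   4    4    4    4    3    4    5
Edit distance = dp[4][6] = 5

5


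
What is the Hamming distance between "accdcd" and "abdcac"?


Comparing "accdcd" and "abdcac" position by position:
  Position 0: 'a' vs 'a' => same
  Position 1: 'c' vs 'b' => differ
  Position 2: 'c' vs 'd' => differ
  Position 3: 'd' vs 'c' => differ
  Position 4: 'c' vs 'a' => differ
  Position 5: 'd' vs 'c' => differ
Total differences (Hamming distance): 5

5


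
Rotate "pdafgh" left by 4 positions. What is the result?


Input: "pdafgh", rotate left by 4
First 4 characters: "pdaf"
Remaining characters: "gh"
Concatenate remaining + first: "gh" + "pdaf" = "ghpdaf"

ghpdaf


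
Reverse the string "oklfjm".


Input: oklfjm
Reading characters right to left:
  Position 5: 'm'
  Position 4: 'j'
  Position 3: 'f'
  Position 2: 'l'
  Position 1: 'k'
  Position 0: 'o'
Reversed: mjflko

mjflko


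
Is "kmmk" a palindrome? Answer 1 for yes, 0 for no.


Input: kmmk
Reversed: kmmk
  Compare pos 0 ('k') with pos 3 ('k'): match
  Compare pos 1 ('m') with pos 2 ('m'): match
Result: palindrome

1


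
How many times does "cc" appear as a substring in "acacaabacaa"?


Searching for "cc" in "acacaabacaa"
Scanning each position:
  Position 0: "ac" => no
  Position 1: "ca" => no
  Position 2: "ac" => no
  Position 3: "ca" => no
  Position 4: "aa" => no
  Position 5: "ab" => no
  Position 6: "ba" => no
  Position 7: "ac" => no
  Position 8: "ca" => no
  Position 9: "aa" => no
Total occurrences: 0

0


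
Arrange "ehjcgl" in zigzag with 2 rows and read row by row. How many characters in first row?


Zigzag "ehjcgl" into 2 rows:
Placing characters:
  'e' => row 0
  'h' => row 1
  'j' => row 0
  'c' => row 1
  'g' => row 0
  'l' => row 1
Rows:
  Row 0: "ejg"
  Row 1: "hcl"
First row length: 3

3


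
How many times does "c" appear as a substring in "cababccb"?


Searching for "c" in "cababccb"
Scanning each position:
  Position 0: "c" => MATCH
  Position 1: "a" => no
  Position 2: "b" => no
  Position 3: "a" => no
  Position 4: "b" => no
  Position 5: "c" => MATCH
  Position 6: "c" => MATCH
  Position 7: "b" => no
Total occurrences: 3

3


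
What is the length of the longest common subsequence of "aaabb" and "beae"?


LCS of "aaabb" and "beae"
DP table:
           b    e    a    e
      0    0    0    0    0
  a   0    0    0    1    1
  a   0    0    0    1    1
  a   0    0    0    1    1
  b   0    1    1    1    1
  b   0    1    1    1    1
LCS length = dp[5][4] = 1

1


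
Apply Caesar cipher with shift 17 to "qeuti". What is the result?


Caesar cipher: shift "qeuti" by 17
  'q' (pos 16) + 17 = pos 7 = 'h'
  'e' (pos 4) + 17 = pos 21 = 'v'
  'u' (pos 20) + 17 = pos 11 = 'l'
  't' (pos 19) + 17 = pos 10 = 'k'
  'i' (pos 8) + 17 = pos 25 = 'z'
Result: hvlkz

hvlkz


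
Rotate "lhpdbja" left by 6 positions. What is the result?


Input: "lhpdbja", rotate left by 6
First 6 characters: "lhpdbj"
Remaining characters: "a"
Concatenate remaining + first: "a" + "lhpdbj" = "alhpdbj"

alhpdbj
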